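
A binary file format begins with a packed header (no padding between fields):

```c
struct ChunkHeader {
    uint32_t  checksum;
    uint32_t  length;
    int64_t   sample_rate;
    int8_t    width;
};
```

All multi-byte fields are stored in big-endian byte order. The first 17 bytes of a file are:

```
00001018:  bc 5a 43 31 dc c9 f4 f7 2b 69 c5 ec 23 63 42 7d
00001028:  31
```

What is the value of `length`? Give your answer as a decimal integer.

`length` follows `checksum` (4 bytes), so it starts at byte offset 4 and occupies 4 bytes.
Bytes at offsets 4..7: DC C9 F4 F7.
Big-endian stores the most-significant byte at the lowest address.
The bytes are already most-significant first: 0xDCC9F4F7.
0xDCC9F4F7 = 3704222967.

3704222967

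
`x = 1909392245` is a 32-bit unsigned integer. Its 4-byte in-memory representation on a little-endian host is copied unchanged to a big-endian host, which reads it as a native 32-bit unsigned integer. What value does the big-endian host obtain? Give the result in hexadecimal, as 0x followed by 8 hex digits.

1909392245 in 32-bit hexadecimal is 0x71CF0375.
Stored little-endian, the bytes at ascending addresses are 75 03 CF 71.
Read back as big-endian, the last byte is least significant, giving 0x7503CF71.

0x7503CF71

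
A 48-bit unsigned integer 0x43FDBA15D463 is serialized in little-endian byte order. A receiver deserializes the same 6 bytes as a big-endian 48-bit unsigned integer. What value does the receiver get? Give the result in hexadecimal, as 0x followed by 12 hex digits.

0x63D415BAFD43

Stored little-endian, the bytes at ascending addresses are 63 D4 15 BA FD 43.
Read back as big-endian, the last byte is least significant, giving 0x63D415BAFD43.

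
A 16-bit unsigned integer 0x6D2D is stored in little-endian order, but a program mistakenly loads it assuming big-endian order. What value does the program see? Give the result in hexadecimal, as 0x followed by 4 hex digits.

0x2D6D

Stored little-endian, the bytes at ascending addresses are 2D 6D.
Read back as big-endian, the last byte is least significant, giving 0x2D6D.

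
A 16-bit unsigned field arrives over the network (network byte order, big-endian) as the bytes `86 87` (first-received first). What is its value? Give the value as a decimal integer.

Big-endian stores the most-significant byte at the lowest address.
The bytes are already most-significant first: 0x8687.
0x8687 = 34439.

34439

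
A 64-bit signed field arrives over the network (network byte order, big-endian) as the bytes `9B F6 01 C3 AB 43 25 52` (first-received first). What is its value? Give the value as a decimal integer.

Big-endian: lowest address holds the most-significant byte.
The bytes are already most-significant first: 0x9BF601C3AB432552.
Top bit is set, so as a signed 64-bit value this is 0x9BF601C3AB432552 − 2^64 = -7208572213656345262.

-7208572213656345262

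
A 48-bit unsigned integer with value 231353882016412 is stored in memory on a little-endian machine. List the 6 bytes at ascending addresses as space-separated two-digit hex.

231353882016412 in hexadecimal, padded to 48 bits, is 0xD26A45F47A9C.
Split into bytes (most-significant first): D2 6A 45 F4 7A 9C.
Little-endian: lowest address holds the least-significant byte.
So at ascending addresses the bytes are 9C 7A F4 45 6A D2.

9C 7A F4 45 6A D2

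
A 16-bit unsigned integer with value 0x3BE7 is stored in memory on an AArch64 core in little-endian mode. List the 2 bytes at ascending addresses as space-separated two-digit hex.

Split into bytes (most-significant first): 3B E7.
In little-endian order the low byte comes first in memory.
So at ascending addresses the bytes are E7 3B.

E7 3B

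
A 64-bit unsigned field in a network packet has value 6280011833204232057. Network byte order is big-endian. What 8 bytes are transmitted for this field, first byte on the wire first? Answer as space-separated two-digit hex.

57 27 15 7D 47 63 4F 79

6280011833204232057 in hexadecimal, padded to 64 bits, is 0x5727157D47634F79.
Split into bytes (most-significant first): 57 27 15 7D 47 63 4F 79.
Big-endian: lowest address holds the most-significant byte.
So the memory order matches the most-significant-first order: 57 27 15 7D 47 63 4F 79.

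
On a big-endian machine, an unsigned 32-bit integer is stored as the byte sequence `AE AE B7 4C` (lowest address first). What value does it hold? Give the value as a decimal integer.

2930685772

Big-endian stores the most-significant byte at the lowest address.
The bytes are already most-significant first: 0xAEAEB74C.
0xAEAEB74C = 2930685772.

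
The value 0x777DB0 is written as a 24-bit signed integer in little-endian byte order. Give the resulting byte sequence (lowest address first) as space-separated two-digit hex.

Split into bytes (most-significant first): 77 7D B0.
In little-endian order the low byte comes first in memory.
So at ascending addresses the bytes are B0 7D 77.

B0 7D 77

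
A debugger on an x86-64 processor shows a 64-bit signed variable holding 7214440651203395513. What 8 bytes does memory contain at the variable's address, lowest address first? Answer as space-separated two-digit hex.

7214440651203395513 in hexadecimal, padded to 64 bits, is 0x641ED78C6C1DBFB9.
Split into bytes (most-significant first): 64 1E D7 8C 6C 1D BF B9.
In little-endian order the low byte comes first in memory.
So at ascending addresses the bytes are B9 BF 1D 6C 8C D7 1E 64.

B9 BF 1D 6C 8C D7 1E 64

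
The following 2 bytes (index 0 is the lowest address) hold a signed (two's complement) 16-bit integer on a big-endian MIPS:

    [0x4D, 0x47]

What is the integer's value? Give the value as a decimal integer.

19783

In big-endian order the high byte comes first in memory.
The bytes are already most-significant first: 0x4D47.
0x4D47 = 19783.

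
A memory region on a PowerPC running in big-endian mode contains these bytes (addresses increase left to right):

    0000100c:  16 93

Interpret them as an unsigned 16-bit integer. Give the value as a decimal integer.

Big-endian: lowest address holds the most-significant byte.
The bytes are already most-significant first: 0x1693.
0x1693 = 5779.

5779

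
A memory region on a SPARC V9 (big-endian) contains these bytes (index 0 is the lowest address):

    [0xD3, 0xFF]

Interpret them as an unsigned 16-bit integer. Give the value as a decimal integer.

Big-endian stores the most-significant byte at the lowest address.
The bytes are already most-significant first: 0xD3FF.
0xD3FF = 54271.

54271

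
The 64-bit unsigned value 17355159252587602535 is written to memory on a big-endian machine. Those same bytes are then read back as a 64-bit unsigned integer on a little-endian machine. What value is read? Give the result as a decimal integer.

17355159252587602535 in 64-bit hexadecimal is 0xF0D9E9637ED16267.
Stored big-endian, the bytes at ascending addresses are F0 D9 E9 63 7E D1 62 67.
Read back as little-endian, the first byte is least significant, giving 0x6762D17E63E9D9F0.
0x6762D17E63E9D9F0 = 7449747074396576240.

7449747074396576240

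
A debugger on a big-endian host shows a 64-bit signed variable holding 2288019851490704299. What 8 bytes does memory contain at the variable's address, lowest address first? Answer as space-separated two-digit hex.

1F C0 AD EE B7 25 3B AB

2288019851490704299 in hexadecimal, padded to 64 bits, is 0x1FC0ADEEB7253BAB.
Split into bytes (most-significant first): 1F C0 AD EE B7 25 3B AB.
Big-endian: lowest address holds the most-significant byte.
So the memory order matches the most-significant-first order: 1F C0 AD EE B7 25 3B AB.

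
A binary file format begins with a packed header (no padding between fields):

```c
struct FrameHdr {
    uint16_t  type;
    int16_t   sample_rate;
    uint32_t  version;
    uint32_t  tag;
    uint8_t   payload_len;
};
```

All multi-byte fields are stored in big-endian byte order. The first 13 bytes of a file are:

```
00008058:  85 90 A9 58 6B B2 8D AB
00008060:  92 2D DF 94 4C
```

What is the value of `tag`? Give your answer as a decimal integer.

`tag` follows `type` (2 B), `sample_rate` (2 B), `version` (4 B), so it starts at offset 2 + 2 + 4 = 8 and occupies 4 bytes.
Bytes at offsets 8..11: 92 2D DF 94.
In big-endian order the high byte comes first in memory.
The bytes are already most-significant first: 0x922DDF94.
0x922DDF94 = 2452479892.

2452479892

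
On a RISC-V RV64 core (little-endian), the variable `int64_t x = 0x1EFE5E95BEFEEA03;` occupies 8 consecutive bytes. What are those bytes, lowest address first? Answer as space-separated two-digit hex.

Split into bytes (most-significant first): 1E FE 5E 95 BE FE EA 03.
Little-endian stores the least-significant byte at the lowest address.
So at ascending addresses the bytes are 03 EA FE BE 95 5E FE 1E.

03 EA FE BE 95 5E FE 1E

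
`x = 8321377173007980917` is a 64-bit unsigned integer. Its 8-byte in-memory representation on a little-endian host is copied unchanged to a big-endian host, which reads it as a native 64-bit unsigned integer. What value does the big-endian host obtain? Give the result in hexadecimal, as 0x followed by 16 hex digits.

8321377173007980917 in 64-bit hexadecimal is 0x737B7873472F5975.
Stored little-endian, the bytes at ascending addresses are 75 59 2F 47 73 78 7B 73.
Read back as big-endian, the last byte is least significant, giving 0x75592F4773787B73.

0x75592F4773787B73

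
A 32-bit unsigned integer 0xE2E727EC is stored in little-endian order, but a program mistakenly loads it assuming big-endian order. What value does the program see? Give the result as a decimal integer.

Stored little-endian, the bytes at ascending addresses are EC 27 E7 E2.
Read back as big-endian, the last byte is least significant, giving 0xEC27E7E2.
0xEC27E7E2 = 3962038242.

3962038242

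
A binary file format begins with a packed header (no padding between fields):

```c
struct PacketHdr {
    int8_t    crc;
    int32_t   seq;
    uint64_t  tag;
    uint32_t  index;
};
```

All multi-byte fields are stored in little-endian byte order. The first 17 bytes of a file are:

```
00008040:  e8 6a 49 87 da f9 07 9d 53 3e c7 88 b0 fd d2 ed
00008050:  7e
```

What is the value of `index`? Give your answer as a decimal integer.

2129515261

`index` follows `crc` (1 B), `seq` (4 B), `tag` (8 B), so it starts at offset 1 + 4 + 8 = 13 and occupies 4 bytes.
Bytes at offsets 13..16: FD D2 ED 7E.
Little-endian: lowest address holds the least-significant byte.
Reassemble most-significant byte first: 7E ED D2 FD → 0x7EEDD2FD.
0x7EEDD2FD = 2129515261.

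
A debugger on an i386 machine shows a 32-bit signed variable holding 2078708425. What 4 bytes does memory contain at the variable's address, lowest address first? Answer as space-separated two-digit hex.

2078708425 in hexadecimal, padded to 32 bits, is 0x7BE692C9.
Split into bytes (most-significant first): 7B E6 92 C9.
Little-endian stores the least-significant byte at the lowest address.
So at ascending addresses the bytes are C9 92 E6 7B.

C9 92 E6 7B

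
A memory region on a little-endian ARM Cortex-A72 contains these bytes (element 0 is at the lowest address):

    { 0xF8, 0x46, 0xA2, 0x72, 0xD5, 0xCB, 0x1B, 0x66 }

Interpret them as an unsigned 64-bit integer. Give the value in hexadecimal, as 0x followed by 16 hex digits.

0x661BCBD572A246F8

Little-endian: lowest address holds the least-significant byte.
Reassemble most-significant byte first: 66 1B CB D5 72 A2 46 F8 → 0x661BCBD572A246F8.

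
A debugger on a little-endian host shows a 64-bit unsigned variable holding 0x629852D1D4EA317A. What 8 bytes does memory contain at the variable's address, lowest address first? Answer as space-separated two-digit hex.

7A 31 EA D4 D1 52 98 62

Split into bytes (most-significant first): 62 98 52 D1 D4 EA 31 7A.
Little-endian stores the least-significant byte at the lowest address.
So at ascending addresses the bytes are 7A 31 EA D4 D1 52 98 62.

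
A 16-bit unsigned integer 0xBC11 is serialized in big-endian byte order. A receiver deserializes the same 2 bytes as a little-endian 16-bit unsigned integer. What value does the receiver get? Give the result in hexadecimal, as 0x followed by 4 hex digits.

Stored big-endian, the bytes at ascending addresses are BC 11.
Read back as little-endian, the first byte is least significant, giving 0x11BC.

0x11BC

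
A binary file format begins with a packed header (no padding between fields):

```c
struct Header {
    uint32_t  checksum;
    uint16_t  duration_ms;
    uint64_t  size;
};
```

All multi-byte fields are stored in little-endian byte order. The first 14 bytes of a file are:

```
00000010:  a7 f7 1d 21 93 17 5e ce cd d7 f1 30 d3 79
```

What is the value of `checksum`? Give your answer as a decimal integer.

`checksum` is the first field, at byte offset 0, occupying 4 bytes.
Bytes at offsets 0..3: A7 F7 1D 21.
Little-endian: lowest address holds the least-significant byte.
Reassemble most-significant byte first: 21 1D F7 A7 → 0x211DF7A7.
0x211DF7A7 = 555612071.

555612071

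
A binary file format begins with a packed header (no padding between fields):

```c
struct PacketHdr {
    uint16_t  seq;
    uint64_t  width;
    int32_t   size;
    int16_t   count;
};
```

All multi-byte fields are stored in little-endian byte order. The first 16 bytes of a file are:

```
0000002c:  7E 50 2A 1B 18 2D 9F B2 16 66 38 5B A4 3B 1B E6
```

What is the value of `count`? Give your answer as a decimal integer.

`count` follows `seq` (2 B), `width` (8 B), `size` (4 B), so it starts at offset 2 + 8 + 4 = 14 and occupies 2 bytes.
Bytes at offsets 14..15: 1B E6.
Little-endian: lowest address holds the least-significant byte.
Reassemble most-significant byte first: E6 1B → 0xE61B.
Top bit is set, so as a signed 16-bit value this is 0xE61B − 2^16 = -6629.

-6629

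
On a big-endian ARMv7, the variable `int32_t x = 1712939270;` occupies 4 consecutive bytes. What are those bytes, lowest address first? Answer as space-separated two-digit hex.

66 19 61 06

1712939270 in hexadecimal, padded to 32 bits, is 0x66196106.
Split into bytes (most-significant first): 66 19 61 06.
In big-endian order the high byte comes first in memory.
So the memory order matches the most-significant-first order: 66 19 61 06.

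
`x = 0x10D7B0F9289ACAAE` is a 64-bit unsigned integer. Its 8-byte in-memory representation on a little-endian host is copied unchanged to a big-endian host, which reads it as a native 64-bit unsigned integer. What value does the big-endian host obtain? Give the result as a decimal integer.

Stored little-endian, the bytes at ascending addresses are AE CA 9A 28 F9 B0 D7 10.
Read back as big-endian, the last byte is least significant, giving 0xAECA9A28F9B0D710.
0xAECA9A28F9B0D710 = 12595048808673498896.

12595048808673498896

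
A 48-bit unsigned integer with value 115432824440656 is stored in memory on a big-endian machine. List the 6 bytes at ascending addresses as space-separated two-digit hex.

115432824440656 in hexadecimal, padded to 48 bits, is 0x68FC4C7F0750.
Split into bytes (most-significant first): 68 FC 4C 7F 07 50.
Big-endian stores the most-significant byte at the lowest address.
So the memory order matches the most-significant-first order: 68 FC 4C 7F 07 50.

68 FC 4C 7F 07 50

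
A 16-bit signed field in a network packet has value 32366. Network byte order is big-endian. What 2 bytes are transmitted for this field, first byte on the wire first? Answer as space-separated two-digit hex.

32366 in hexadecimal, padded to 16 bits, is 0x7E6E.
Split into bytes (most-significant first): 7E 6E.
In big-endian order the high byte comes first in memory.
So the memory order matches the most-significant-first order: 7E 6E.

7E 6E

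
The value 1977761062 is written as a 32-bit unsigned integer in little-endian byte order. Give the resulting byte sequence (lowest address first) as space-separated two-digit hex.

26 3D E2 75

1977761062 in hexadecimal, padded to 32 bits, is 0x75E23D26.
Split into bytes (most-significant first): 75 E2 3D 26.
In little-endian order the low byte comes first in memory.
So at ascending addresses the bytes are 26 3D E2 75.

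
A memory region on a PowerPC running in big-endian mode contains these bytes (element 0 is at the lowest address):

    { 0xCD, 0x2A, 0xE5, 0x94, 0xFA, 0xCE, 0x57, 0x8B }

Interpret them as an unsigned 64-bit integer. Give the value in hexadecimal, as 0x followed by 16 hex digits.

Big-endian stores the most-significant byte at the lowest address.
The bytes are already most-significant first: 0xCD2AE594FACE578B.

0xCD2AE594FACE578B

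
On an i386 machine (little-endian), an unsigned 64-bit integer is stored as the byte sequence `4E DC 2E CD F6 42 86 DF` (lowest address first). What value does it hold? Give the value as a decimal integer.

Little-endian stores the least-significant byte at the lowest address.
Reassemble most-significant byte first: DF 86 42 F6 CD 2E DC 4E → 0xDF8642F6CD2EDC4E.
0xDF8642F6CD2EDC4E = 16106634745108945998.

16106634745108945998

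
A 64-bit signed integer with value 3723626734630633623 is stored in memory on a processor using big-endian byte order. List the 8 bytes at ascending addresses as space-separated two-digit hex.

33 AC FA C9 59 CE 80 97

3723626734630633623 in hexadecimal, padded to 64 bits, is 0x33ACFAC959CE8097.
Split into bytes (most-significant first): 33 AC FA C9 59 CE 80 97.
Big-endian stores the most-significant byte at the lowest address.
So the memory order matches the most-significant-first order: 33 AC FA C9 59 CE 80 97.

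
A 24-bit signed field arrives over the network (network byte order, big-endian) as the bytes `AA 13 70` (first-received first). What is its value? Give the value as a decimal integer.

In big-endian order the high byte comes first in memory.
The bytes are already most-significant first: 0xAA1370.
Top bit is set, so as a signed 24-bit value this is 0xAA1370 − 2^24 = -5631120.

-5631120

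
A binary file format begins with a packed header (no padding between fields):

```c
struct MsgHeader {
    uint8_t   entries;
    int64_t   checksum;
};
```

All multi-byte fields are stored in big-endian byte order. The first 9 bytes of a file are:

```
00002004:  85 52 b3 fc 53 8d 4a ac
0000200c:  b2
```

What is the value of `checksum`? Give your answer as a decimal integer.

5959384167724264626

`checksum` follows `entries` (1 byte), so it starts at byte offset 1 and occupies 8 bytes.
Bytes at offsets 1..8: 52 B3 FC 53 8D 4A AC B2.
Big-endian: lowest address holds the most-significant byte.
The bytes are already most-significant first: 0x52B3FC538D4AACB2.
0x52B3FC538D4AACB2 = 5959384167724264626.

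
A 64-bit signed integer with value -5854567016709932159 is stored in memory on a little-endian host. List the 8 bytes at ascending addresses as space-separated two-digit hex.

Two's complement of -5854567016709932159 in 64 bits: 5854567016709932159 = 0x513F99AED0B6C47F; invert → 0xAEC066512F493B80; add 1 → 0xAEC066512F493B81.
Split into bytes (most-significant first): AE C0 66 51 2F 49 3B 81.
In little-endian order the low byte comes first in memory.
So at ascending addresses the bytes are 81 3B 49 2F 51 66 C0 AE.

81 3B 49 2F 51 66 C0 AE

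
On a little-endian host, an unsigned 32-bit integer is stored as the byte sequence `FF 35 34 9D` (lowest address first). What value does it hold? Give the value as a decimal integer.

2637444607

Little-endian stores the least-significant byte at the lowest address.
Reassemble most-significant byte first: 9D 34 35 FF → 0x9D3435FF.
0x9D3435FF = 2637444607.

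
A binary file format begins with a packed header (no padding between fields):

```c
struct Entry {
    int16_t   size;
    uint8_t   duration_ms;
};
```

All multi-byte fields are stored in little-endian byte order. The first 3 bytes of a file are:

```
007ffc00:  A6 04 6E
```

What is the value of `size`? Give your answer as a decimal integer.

1190

`size` is the first field, at byte offset 0, occupying 2 bytes.
Bytes at offsets 0..1: A6 04.
Little-endian: lowest address holds the least-significant byte.
Reassemble most-significant byte first: 04 A6 → 0x04A6.
0x04A6 = 1190.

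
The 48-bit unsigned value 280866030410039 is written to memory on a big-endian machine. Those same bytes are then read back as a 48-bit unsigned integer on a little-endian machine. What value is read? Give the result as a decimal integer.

280866030410039 in 48-bit hexadecimal is 0xFF7237F8D937.
Stored big-endian, the bytes at ascending addresses are FF 72 37 F8 D9 37.
Read back as little-endian, the first byte is least significant, giving 0x37D9F83772FF.
0x37D9F83772FF = 61409311814399.

61409311814399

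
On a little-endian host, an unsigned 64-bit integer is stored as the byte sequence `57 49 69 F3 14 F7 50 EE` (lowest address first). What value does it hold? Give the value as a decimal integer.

17172497048518871383

Little-endian: lowest address holds the least-significant byte.
Reassemble most-significant byte first: EE 50 F7 14 F3 69 49 57 → 0xEE50F714F3694957.
0xEE50F714F3694957 = 17172497048518871383.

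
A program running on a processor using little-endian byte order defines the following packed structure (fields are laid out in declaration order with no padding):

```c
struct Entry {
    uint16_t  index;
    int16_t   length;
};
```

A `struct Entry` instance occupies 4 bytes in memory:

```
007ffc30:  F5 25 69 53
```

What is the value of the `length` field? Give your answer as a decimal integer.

21353

`length` follows `index` (2 bytes), so it starts at byte offset 2 and occupies 2 bytes.
Bytes at offsets 2..3: 69 53.
In little-endian order the low byte comes first in memory.
Reassemble most-significant byte first: 53 69 → 0x5369.
0x5369 = 21353.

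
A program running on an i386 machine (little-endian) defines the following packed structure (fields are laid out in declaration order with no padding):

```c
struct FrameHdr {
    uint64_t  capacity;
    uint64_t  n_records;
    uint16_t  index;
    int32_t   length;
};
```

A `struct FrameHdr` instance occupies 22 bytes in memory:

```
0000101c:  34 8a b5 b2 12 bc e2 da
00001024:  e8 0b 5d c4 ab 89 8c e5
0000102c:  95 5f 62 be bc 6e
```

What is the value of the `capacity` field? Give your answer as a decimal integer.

15772375633498573364

`capacity` is the first field, at byte offset 0, occupying 8 bytes.
Bytes at offsets 0..7: 34 8A B5 B2 12 BC E2 DA.
In little-endian order the low byte comes first in memory.
Reassemble most-significant byte first: DA E2 BC 12 B2 B5 8A 34 → 0xDAE2BC12B2B58A34.
0xDAE2BC12B2B58A34 = 15772375633498573364.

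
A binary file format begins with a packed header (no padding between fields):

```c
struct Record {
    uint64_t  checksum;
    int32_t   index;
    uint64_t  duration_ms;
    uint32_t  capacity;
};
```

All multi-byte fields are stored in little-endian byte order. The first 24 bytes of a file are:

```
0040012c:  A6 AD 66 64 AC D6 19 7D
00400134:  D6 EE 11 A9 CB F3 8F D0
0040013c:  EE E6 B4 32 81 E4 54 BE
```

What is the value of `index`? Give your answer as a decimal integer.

`index` follows `checksum` (8 bytes), so it starts at byte offset 8 and occupies 4 bytes.
Bytes at offsets 8..11: D6 EE 11 A9.
In little-endian order the low byte comes first in memory.
Reassemble most-significant byte first: A9 11 EE D6 → 0xA911EED6.
Top bit is set, so as a signed 32-bit value this is 0xA911EED6 − 2^32 = -1458442538.

-1458442538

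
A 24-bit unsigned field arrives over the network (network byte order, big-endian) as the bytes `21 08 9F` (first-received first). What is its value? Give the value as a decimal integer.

2164895

In big-endian order the high byte comes first in memory.
The bytes are already most-significant first: 0x21089F.
0x21089F = 2164895.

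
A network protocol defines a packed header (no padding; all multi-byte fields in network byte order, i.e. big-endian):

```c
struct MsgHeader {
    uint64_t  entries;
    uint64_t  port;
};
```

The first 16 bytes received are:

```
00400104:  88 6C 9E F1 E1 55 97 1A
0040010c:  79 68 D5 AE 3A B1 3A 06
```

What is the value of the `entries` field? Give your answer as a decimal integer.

`entries` is the first field, at byte offset 0, occupying 8 bytes.
Bytes at offsets 0..7: 88 6C 9E F1 E1 55 97 1A.
In big-endian order the high byte comes first in memory.
The bytes are already most-significant first: 0x886C9EF1E155971A.
0x886C9EF1E155971A = 9830406848347739930.

9830406848347739930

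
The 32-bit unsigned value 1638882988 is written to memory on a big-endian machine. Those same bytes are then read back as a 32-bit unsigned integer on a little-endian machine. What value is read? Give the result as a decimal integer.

1638882988 in 32-bit hexadecimal is 0x61AF5EAC.
Stored big-endian, the bytes at ascending addresses are 61 AF 5E AC.
Read back as little-endian, the first byte is least significant, giving 0xAC5EAF61.
0xAC5EAF61 = 2891886433.

2891886433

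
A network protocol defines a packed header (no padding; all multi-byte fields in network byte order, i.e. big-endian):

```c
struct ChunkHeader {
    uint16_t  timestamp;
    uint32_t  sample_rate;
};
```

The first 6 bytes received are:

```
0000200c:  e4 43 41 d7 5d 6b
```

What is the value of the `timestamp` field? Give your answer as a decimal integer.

`timestamp` is the first field, at byte offset 0, occupying 2 bytes.
Bytes at offsets 0..1: E4 43.
Big-endian stores the most-significant byte at the lowest address.
The bytes are already most-significant first: 0xE443.
0xE443 = 58435.

58435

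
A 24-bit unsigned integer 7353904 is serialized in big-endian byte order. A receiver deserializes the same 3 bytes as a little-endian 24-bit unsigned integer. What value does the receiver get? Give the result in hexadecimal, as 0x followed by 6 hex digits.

7353904 in 24-bit hexadecimal is 0x703630.
Stored big-endian, the bytes at ascending addresses are 70 36 30.
Read back as little-endian, the first byte is least significant, giving 0x303670.

0x303670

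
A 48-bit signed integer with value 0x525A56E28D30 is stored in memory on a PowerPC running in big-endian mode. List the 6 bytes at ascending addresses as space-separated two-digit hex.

52 5A 56 E2 8D 30

Split into bytes (most-significant first): 52 5A 56 E2 8D 30.
In big-endian order the high byte comes first in memory.
So the memory order matches the most-significant-first order: 52 5A 56 E2 8D 30.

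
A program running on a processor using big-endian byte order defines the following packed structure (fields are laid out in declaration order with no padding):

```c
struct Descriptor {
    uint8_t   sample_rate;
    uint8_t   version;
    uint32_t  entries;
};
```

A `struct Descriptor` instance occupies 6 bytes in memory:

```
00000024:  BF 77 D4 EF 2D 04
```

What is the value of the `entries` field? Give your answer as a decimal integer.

3572444420

`entries` follows `sample_rate` (1 B), `version` (1 B), so it starts at offset 1 + 1 = 2 and occupies 4 bytes.
Bytes at offsets 2..5: D4 EF 2D 04.
In big-endian order the high byte comes first in memory.
The bytes are already most-significant first: 0xD4EF2D04.
0xD4EF2D04 = 3572444420.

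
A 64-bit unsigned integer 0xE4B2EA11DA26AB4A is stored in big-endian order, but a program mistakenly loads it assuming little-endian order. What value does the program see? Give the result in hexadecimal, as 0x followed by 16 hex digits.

0x4AAB26DA11EAB2E4

Stored big-endian, the bytes at ascending addresses are E4 B2 EA 11 DA 26 AB 4A.
Read back as little-endian, the first byte is least significant, giving 0x4AAB26DA11EAB2E4.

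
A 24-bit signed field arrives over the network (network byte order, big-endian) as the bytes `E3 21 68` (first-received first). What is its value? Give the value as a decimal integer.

-1891992

In big-endian order the high byte comes first in memory.
The bytes are already most-significant first: 0xE32168.
Top bit is set, so as a signed 24-bit value this is 0xE32168 − 2^24 = -1891992.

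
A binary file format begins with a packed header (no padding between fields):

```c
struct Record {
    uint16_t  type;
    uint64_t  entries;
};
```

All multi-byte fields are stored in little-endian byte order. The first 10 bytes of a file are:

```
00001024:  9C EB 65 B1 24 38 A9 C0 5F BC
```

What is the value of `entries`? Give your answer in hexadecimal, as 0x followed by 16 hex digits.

0xBC5FC0A93824B165

`entries` follows `type` (2 bytes), so it starts at byte offset 2 and occupies 8 bytes.
Bytes at offsets 2..9: 65 B1 24 38 A9 C0 5F BC.
Little-endian stores the least-significant byte at the lowest address.
Reassemble most-significant byte first: BC 5F C0 A9 38 24 B1 65 → 0xBC5FC0A93824B165.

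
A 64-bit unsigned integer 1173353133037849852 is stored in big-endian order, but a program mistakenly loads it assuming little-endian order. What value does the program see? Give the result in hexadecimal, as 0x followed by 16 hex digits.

1173353133037849852 in 64-bit hexadecimal is 0x1048967532D00CFC.
Stored big-endian, the bytes at ascending addresses are 10 48 96 75 32 D0 0C FC.
Read back as little-endian, the first byte is least significant, giving 0xFC0CD03275964810.

0xFC0CD03275964810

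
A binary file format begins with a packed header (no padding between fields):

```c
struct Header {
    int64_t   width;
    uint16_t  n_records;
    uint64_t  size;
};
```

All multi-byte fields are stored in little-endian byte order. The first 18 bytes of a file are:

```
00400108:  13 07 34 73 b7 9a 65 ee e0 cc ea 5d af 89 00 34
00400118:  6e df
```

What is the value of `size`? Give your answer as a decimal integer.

`size` follows `width` (8 B), `n_records` (2 B), so it starts at offset 8 + 2 = 10 and occupies 8 bytes.
Bytes at offsets 10..17: EA 5D AF 89 00 34 6E DF.
In little-endian order the low byte comes first in memory.
Reassemble most-significant byte first: DF 6E 34 00 89 AF 5D EA → 0xDF6E340089AF5DEA.
0xDF6E340089AF5DEA = 16099862894810717674.

16099862894810717674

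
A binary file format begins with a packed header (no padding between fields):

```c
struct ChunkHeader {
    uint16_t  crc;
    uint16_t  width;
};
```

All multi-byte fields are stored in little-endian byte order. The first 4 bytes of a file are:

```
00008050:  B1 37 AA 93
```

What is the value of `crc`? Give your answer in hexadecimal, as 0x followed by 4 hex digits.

`crc` is the first field, at byte offset 0, occupying 2 bytes.
Bytes at offsets 0..1: B1 37.
Little-endian stores the least-significant byte at the lowest address.
Reassemble most-significant byte first: 37 B1 → 0x37B1.

0x37B1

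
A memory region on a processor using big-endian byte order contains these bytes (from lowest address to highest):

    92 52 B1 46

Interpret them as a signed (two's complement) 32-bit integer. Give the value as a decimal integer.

-1840074426

Big-endian stores the most-significant byte at the lowest address.
The bytes are already most-significant first: 0x9252B146.
Top bit is set, so as a signed 32-bit value this is 0x9252B146 − 2^32 = -1840074426.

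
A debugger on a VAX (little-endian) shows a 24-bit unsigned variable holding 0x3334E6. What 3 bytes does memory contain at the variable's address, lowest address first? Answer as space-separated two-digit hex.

E6 34 33

Split into bytes (most-significant first): 33 34 E6.
In little-endian order the low byte comes first in memory.
So at ascending addresses the bytes are E6 34 33.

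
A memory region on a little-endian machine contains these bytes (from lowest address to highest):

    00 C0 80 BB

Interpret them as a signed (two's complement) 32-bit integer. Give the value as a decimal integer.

-1149190144

Little-endian stores the least-significant byte at the lowest address.
Reassemble most-significant byte first: BB 80 C0 00 → 0xBB80C000.
Top bit is set, so as a signed 32-bit value this is 0xBB80C000 − 2^32 = -1149190144.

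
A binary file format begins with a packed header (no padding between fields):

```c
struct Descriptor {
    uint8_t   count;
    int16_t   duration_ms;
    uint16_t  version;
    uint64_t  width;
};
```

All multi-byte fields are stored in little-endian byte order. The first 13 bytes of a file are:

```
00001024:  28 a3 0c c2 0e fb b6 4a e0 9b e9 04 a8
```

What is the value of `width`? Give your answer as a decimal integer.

12107058553970931451

`width` follows `count` (1 B), `duration_ms` (2 B), `version` (2 B), so it starts at offset 1 + 2 + 2 = 5 and occupies 8 bytes.
Bytes at offsets 5..12: FB B6 4A E0 9B E9 04 A8.
Little-endian: lowest address holds the least-significant byte.
Reassemble most-significant byte first: A8 04 E9 9B E0 4A B6 FB → 0xA804E99BE04AB6FB.
0xA804E99BE04AB6FB = 12107058553970931451.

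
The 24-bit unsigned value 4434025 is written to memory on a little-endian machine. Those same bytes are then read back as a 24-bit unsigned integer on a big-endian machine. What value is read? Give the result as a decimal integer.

6924355

4434025 in 24-bit hexadecimal is 0x43A869.
Stored little-endian, the bytes at ascending addresses are 69 A8 43.
Read back as big-endian, the last byte is least significant, giving 0x69A843.
0x69A843 = 6924355.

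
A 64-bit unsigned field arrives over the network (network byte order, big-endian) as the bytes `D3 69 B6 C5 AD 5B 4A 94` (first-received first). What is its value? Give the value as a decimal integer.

Big-endian stores the most-significant byte at the lowest address.
The bytes are already most-significant first: 0xD369B6C5AD5B4A94.
0xD369B6C5AD5B4A94 = 15233908174690667156.

15233908174690667156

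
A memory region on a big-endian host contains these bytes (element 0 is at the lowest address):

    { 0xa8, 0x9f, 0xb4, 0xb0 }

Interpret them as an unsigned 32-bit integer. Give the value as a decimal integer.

Big-endian: lowest address holds the most-significant byte.
The bytes are already most-significant first: 0xA89FB4B0.
0xA89FB4B0 = 2829038768.

2829038768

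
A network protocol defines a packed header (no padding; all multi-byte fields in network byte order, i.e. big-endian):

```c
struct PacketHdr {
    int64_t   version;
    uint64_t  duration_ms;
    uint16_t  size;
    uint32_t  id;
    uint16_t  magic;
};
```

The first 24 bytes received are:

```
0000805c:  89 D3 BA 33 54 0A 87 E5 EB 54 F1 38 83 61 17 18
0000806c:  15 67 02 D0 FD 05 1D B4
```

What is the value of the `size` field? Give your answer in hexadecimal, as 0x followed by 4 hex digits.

`size` follows `version` (8 B), `duration_ms` (8 B), so it starts at offset 8 + 8 = 16 and occupies 2 bytes.
Bytes at offsets 16..17: 15 67.
In big-endian order the high byte comes first in memory.
The bytes are already most-significant first: 0x1567.

0x1567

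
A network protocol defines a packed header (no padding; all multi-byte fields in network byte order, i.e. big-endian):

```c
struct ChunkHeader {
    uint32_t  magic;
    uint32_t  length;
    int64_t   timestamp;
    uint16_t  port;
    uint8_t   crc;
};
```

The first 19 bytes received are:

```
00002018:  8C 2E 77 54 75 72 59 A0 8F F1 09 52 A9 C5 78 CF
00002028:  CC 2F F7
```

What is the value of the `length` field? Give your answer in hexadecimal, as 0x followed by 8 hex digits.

0x757259A0

`length` follows `magic` (4 bytes), so it starts at byte offset 4 and occupies 4 bytes.
Bytes at offsets 4..7: 75 72 59 A0.
Big-endian: lowest address holds the most-significant byte.
The bytes are already most-significant first: 0x757259A0.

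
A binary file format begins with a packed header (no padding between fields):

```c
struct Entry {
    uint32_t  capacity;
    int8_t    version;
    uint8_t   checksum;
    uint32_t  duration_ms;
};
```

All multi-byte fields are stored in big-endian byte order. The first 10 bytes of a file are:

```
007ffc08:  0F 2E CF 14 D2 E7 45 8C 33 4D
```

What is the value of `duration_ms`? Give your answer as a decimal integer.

`duration_ms` follows `capacity` (4 B), `version` (1 B), `checksum` (1 B), so it starts at offset 4 + 1 + 1 = 6 and occupies 4 bytes.
Bytes at offsets 6..9: 45 8C 33 4D.
Big-endian stores the most-significant byte at the lowest address.
The bytes are already most-significant first: 0x458C334D.
0x458C334D = 1166816077.

1166816077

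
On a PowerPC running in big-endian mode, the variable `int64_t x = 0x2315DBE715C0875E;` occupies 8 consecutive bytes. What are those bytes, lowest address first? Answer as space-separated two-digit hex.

Split into bytes (most-significant first): 23 15 DB E7 15 C0 87 5E.
Big-endian: lowest address holds the most-significant byte.
So the memory order matches the most-significant-first order: 23 15 DB E7 15 C0 87 5E.

23 15 DB E7 15 C0 87 5E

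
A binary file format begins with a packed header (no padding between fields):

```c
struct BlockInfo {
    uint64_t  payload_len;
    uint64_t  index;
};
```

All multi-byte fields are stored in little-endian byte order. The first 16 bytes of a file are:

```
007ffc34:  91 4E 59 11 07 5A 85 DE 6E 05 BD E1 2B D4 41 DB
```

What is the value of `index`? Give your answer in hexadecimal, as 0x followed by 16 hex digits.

`index` follows `payload_len` (8 bytes), so it starts at byte offset 8 and occupies 8 bytes.
Bytes at offsets 8..15: 6E 05 BD E1 2B D4 41 DB.
Little-endian: lowest address holds the least-significant byte.
Reassemble most-significant byte first: DB 41 D4 2B E1 BD 05 6E → 0xDB41D42BE1BD056E.

0xDB41D42BE1BD056E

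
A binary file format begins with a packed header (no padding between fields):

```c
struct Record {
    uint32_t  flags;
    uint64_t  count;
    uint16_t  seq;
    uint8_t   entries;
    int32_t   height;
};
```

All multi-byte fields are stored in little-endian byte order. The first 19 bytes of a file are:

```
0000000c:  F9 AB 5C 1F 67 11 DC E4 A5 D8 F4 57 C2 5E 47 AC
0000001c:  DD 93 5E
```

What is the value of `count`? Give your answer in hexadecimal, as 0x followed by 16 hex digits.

`count` follows `flags` (4 bytes), so it starts at byte offset 4 and occupies 8 bytes.
Bytes at offsets 4..11: 67 11 DC E4 A5 D8 F4 57.
Little-endian stores the least-significant byte at the lowest address.
Reassemble most-significant byte first: 57 F4 D8 A5 E4 DC 11 67 → 0x57F4D8A5E4DC1167.

0x57F4D8A5E4DC1167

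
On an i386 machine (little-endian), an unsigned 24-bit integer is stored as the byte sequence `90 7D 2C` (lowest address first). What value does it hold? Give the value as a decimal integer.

In little-endian order the low byte comes first in memory.
Reassemble most-significant byte first: 2C 7D 90 → 0x2C7D90.
0x2C7D90 = 2915728.

2915728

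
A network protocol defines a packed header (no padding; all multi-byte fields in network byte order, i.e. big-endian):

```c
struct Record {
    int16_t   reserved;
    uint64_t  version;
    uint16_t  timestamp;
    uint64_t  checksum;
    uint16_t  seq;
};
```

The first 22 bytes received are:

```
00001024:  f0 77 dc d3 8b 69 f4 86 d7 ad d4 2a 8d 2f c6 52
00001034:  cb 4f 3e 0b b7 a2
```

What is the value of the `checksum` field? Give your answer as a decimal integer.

10173568142153825803

`checksum` follows `reserved` (2 B), `version` (8 B), `timestamp` (2 B), so it starts at offset 2 + 8 + 2 = 12 and occupies 8 bytes.
Bytes at offsets 12..19: 8D 2F C6 52 CB 4F 3E 0B.
Big-endian: lowest address holds the most-significant byte.
The bytes are already most-significant first: 0x8D2FC652CB4F3E0B.
0x8D2FC652CB4F3E0B = 10173568142153825803.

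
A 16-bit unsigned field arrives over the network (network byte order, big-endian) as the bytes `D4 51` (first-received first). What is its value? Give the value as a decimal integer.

54353

Big-endian: lowest address holds the most-significant byte.
The bytes are already most-significant first: 0xD451.
0xD451 = 54353.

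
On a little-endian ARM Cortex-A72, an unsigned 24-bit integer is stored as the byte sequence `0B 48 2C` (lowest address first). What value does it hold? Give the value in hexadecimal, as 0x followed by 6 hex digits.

In little-endian order the low byte comes first in memory.
Reassemble most-significant byte first: 2C 48 0B → 0x2C480B.

0x2C480B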